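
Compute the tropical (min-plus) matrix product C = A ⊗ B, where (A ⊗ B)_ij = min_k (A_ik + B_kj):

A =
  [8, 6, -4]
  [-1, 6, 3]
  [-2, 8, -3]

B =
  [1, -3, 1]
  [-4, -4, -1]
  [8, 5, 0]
A ⊗ B =
  [2, 1, -4]
  [0, -4, 0]
  [-1, -5, -3]

Apply the min-plus product entry-by-entry:
  C[0][0] = min over k of (A[0][0] + B[0][0] = 8 + 1 = 9, A[0][1] + B[1][0] = 6 + -4 = 2, A[0][2] + B[2][0] = -4 + 8 = 4) = 2 (attained at k = 1)
  C[0][1] = min over k of (A[0][0] + B[0][1] = 8 + -3 = 5, A[0][1] + B[1][1] = 6 + -4 = 2, A[0][2] + B[2][1] = -4 + 5 = 1) = 1 (attained at k = 2)
  C[0][2] = min over k of (A[0][0] + B[0][2] = 8 + 1 = 9, A[0][1] + B[1][2] = 6 + -1 = 5, A[0][2] + B[2][2] = -4 + 0 = -4) = -4 (attained at k = 2)
  C[1][0] = min over k of (A[1][0] + B[0][0] = -1 + 1 = 0, A[1][1] + B[1][0] = 6 + -4 = 2, A[1][2] + B[2][0] = 3 + 8 = 11) = 0 (attained at k = 0)
  C[1][1] = min over k of (A[1][0] + B[0][1] = -1 + -3 = -4, A[1][1] + B[1][1] = 6 + -4 = 2, A[1][2] + B[2][1] = 3 + 5 = 8) = -4 (attained at k = 0)
  C[1][2] = min over k of (A[1][0] + B[0][2] = -1 + 1 = 0, A[1][1] + B[1][2] = 6 + -1 = 5, A[1][2] + B[2][2] = 3 + 0 = 3) = 0 (attained at k = 0)
  C[2][0] = min over k of (A[2][0] + B[0][0] = -2 + 1 = -1, A[2][1] + B[1][0] = 8 + -4 = 4, A[2][2] + B[2][0] = -3 + 8 = 5) = -1 (attained at k = 0)
  C[2][1] = min over k of (A[2][0] + B[0][1] = -2 + -3 = -5, A[2][1] + B[1][1] = 8 + -4 = 4, A[2][2] + B[2][1] = -3 + 5 = 2) = -5 (attained at k = 0)
  C[2][2] = min over k of (A[2][0] + B[0][2] = -2 + 1 = -1, A[2][1] + B[1][2] = 8 + -1 = 7, A[2][2] + B[2][2] = -3 + 0 = -3) = -3 (attained at k = 2)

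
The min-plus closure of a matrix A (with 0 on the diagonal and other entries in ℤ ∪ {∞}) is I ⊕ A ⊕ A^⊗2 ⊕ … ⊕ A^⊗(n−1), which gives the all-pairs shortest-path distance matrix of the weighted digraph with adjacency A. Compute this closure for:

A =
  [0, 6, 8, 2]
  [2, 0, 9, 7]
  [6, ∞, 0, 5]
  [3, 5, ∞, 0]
Closure =
  [0, 6, 8, 2]
  [2, 0, 9, 4]
  [6, 10, 0, 5]
  [3, 5, 11, 0]

This is the Floyd-Warshall all-pairs shortest-path computation. For each intermediate vertex k = 0, 1, …, 3, update dist[i][j] ← min(dist[i][j], dist[i][k] + dist[k][j]). The final matrix gives, for each (i, j), the minimum total weight of any directed path from i to j (possibly empty when i = j).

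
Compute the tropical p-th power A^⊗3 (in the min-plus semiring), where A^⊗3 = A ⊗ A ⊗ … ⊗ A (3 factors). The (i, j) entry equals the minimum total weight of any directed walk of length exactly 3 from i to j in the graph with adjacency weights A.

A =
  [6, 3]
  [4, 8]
A^⊗3 =
  [13, 10]
  [11, 13]

Each entry (A^⊗3)_ij equals the minimum over all length-3 walks i = v_0 → v_1 → … → v_3 = j of Σ_t A[v_t][v_{t+1}]. For example, for (i, j) = (0, 1) we minimise over 4 possible intermediate vertex sequences; the minimum is 10, attained along the walk 0 → 1 → 0 → 1.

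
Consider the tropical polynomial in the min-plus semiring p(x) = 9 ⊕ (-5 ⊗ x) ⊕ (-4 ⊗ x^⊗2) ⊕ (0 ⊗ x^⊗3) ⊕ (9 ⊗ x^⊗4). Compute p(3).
p(3) = -2

A tropical monomial a ⊗ x^⊗i evaluates to a + i · x. Evaluating each term at x = 3:
  Term 0 contributes 9 + 0 · 3 = 9
  Term 1 contributes -5 + 1 · 3 = -2
  Term 2 contributes -4 + 2 · 3 = 2
  Term 3 contributes 0 + 3 · 3 = 9
  Term 4 contributes 9 + 4 · 3 = 21
p(3) = ⊕ of these = min[9, -2, 2, 9, 21] = -2.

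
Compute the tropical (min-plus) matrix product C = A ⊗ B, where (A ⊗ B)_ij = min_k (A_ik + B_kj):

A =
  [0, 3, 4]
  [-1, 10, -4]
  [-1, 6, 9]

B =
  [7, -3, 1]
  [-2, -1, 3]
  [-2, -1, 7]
A ⊗ B =
  [1, -3, 1]
  [-6, -5, 0]
  [4, -4, 0]

Apply the min-plus product entry-by-entry:
  C[0][0] = min over k of (A[0][0] + B[0][0] = 0 + 7 = 7, A[0][1] + B[1][0] = 3 + -2 = 1, A[0][2] + B[2][0] = 4 + -2 = 2) = 1 (attained at k = 1)
  C[0][1] = min over k of (A[0][0] + B[0][1] = 0 + -3 = -3, A[0][1] + B[1][1] = 3 + -1 = 2, A[0][2] + B[2][1] = 4 + -1 = 3) = -3 (attained at k = 0)
  C[0][2] = min over k of (A[0][0] + B[0][2] = 0 + 1 = 1, A[0][1] + B[1][2] = 3 + 3 = 6, A[0][2] + B[2][2] = 4 + 7 = 11) = 1 (attained at k = 0)
  C[1][0] = min over k of (A[1][0] + B[0][0] = -1 + 7 = 6, A[1][1] + B[1][0] = 10 + -2 = 8, A[1][2] + B[2][0] = -4 + -2 = -6) = -6 (attained at k = 2)
  C[1][1] = min over k of (A[1][0] + B[0][1] = -1 + -3 = -4, A[1][1] + B[1][1] = 10 + -1 = 9, A[1][2] + B[2][1] = -4 + -1 = -5) = -5 (attained at k = 2)
  C[1][2] = min over k of (A[1][0] + B[0][2] = -1 + 1 = 0, A[1][1] + B[1][2] = 10 + 3 = 13, A[1][2] + B[2][2] = -4 + 7 = 3) = 0 (attained at k = 0)
  C[2][0] = min over k of (A[2][0] + B[0][0] = -1 + 7 = 6, A[2][1] + B[1][0] = 6 + -2 = 4, A[2][2] + B[2][0] = 9 + -2 = 7) = 4 (attained at k = 1)
  C[2][1] = min over k of (A[2][0] + B[0][1] = -1 + -3 = -4, A[2][1] + B[1][1] = 6 + -1 = 5, A[2][2] + B[2][1] = 9 + -1 = 8) = -4 (attained at k = 0)
  C[2][2] = min over k of (A[2][0] + B[0][2] = -1 + 1 = 0, A[2][1] + B[1][2] = 6 + 3 = 9, A[2][2] + B[2][2] = 9 + 7 = 16) = 0 (attained at k = 0)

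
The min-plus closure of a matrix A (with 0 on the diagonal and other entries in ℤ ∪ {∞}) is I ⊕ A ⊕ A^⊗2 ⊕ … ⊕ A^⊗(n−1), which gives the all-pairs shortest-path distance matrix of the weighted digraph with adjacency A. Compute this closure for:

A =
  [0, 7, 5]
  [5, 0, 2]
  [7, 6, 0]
Closure =
  [0, 7, 5]
  [5, 0, 2]
  [7, 6, 0]

This is the Floyd-Warshall all-pairs shortest-path computation. For each intermediate vertex k = 0, 1, …, 2, update dist[i][j] ← min(dist[i][j], dist[i][k] + dist[k][j]). The final matrix gives, for each (i, j), the minimum total weight of any directed path from i to j (possibly empty when i = j).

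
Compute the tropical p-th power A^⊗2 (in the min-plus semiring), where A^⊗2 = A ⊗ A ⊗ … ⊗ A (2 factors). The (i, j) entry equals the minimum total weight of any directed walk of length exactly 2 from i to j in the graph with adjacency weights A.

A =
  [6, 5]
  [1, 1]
A^⊗2 =
  [6, 6]
  [2, 2]

Each entry (A^⊗2)_ij equals the minimum over all length-2 walks i = v_0 → v_1 → … → v_2 = j of Σ_t A[v_t][v_{t+1}]. For example, for (i, j) = (0, 1) we minimise over 2 possible intermediate vertex sequences; the minimum is 6, attained along the walk 0 → 1 → 1.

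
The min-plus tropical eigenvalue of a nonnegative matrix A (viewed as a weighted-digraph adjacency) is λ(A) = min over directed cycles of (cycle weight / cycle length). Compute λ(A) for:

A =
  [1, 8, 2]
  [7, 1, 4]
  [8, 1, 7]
λ(A) = 1

Enumerate directed cycles and compute their means (weight / length). Sample:
  cycle 0 → 0: weight = 1, length = 1, mean = 1/1 ≈ 1.000
  cycle 1 → 1: weight = 1, length = 1, mean = 1/1 ≈ 1.000
  cycle 2 → 2: weight = 7, length = 1, mean = 7/1 ≈ 7.000
  cycle 0 → 1 → 0: weight = 15, length = 2, mean = 15/2 ≈ 7.500
  cycle 0 → 2 → 0: weight = 10, length = 2, mean = 10/2 ≈ 5.000
  cycle 1 → 0 → 1: weight = 15, length = 2, mean = 15/2 ≈ 7.500
Minimum mean = 1.000, attained e.g. along the cycle 0 → 0 with weight 1 and length 1. So λ(A) = 1/1 = 1.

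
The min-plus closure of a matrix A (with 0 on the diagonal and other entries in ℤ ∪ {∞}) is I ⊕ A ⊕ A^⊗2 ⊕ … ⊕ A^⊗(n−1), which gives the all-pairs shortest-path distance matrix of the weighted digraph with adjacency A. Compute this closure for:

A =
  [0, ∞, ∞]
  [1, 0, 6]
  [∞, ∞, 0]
Closure =
  [0, ∞, ∞]
  [1, 0, 6]
  [∞, ∞, 0]

This is the Floyd-Warshall all-pairs shortest-path computation. For each intermediate vertex k = 0, 1, …, 2, update dist[i][j] ← min(dist[i][j], dist[i][k] + dist[k][j]). The final matrix gives, for each (i, j), the minimum total weight of any directed path from i to j (possibly empty when i = j).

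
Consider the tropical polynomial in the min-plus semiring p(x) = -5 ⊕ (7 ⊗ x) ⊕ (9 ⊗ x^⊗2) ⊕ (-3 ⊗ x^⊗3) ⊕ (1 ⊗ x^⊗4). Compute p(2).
p(2) = -5

A tropical monomial a ⊗ x^⊗i evaluates to a + i · x. Evaluating each term at x = 2:
  Term 0 contributes -5 + 0 · 2 = -5
  Term 1 contributes 7 + 1 · 2 = 9
  Term 2 contributes 9 + 2 · 2 = 13
  Term 3 contributes -3 + 3 · 2 = 3
  Term 4 contributes 1 + 4 · 2 = 9
p(2) = ⊕ of these = min[-5, 9, 13, 3, 9] = -5.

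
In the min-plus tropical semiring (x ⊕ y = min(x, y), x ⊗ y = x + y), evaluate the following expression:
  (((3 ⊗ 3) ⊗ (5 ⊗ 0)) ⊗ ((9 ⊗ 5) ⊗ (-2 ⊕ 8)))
(((3 ⊗ 3) ⊗ (5 ⊗ 0)) ⊗ ((9 ⊗ 5) ⊗ (-2 ⊕ 8))) = 23

Expand innermost to outermost. Recall ⊕ takes the minimum of its arguments and ⊗ takes their sum. Working out the expression (((3 ⊗ 3) ⊗ (5 ⊗ 0)) ⊗ ((9 ⊗ 5) ⊗ (-2 ⊕ 8))) gives 23.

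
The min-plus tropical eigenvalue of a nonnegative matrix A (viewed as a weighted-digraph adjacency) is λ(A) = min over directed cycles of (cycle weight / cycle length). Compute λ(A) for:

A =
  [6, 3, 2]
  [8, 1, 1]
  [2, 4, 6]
λ(A) = 1

Enumerate directed cycles and compute their means (weight / length). Sample:
  cycle 0 → 0: weight = 6, length = 1, mean = 6/1 ≈ 6.000
  cycle 1 → 1: weight = 1, length = 1, mean = 1/1 ≈ 1.000
  cycle 2 → 2: weight = 6, length = 1, mean = 6/1 ≈ 6.000
  cycle 0 → 1 → 0: weight = 11, length = 2, mean = 11/2 ≈ 5.500
  cycle 0 → 2 → 0: weight = 4, length = 2, mean = 4/2 ≈ 2.000
  cycle 1 → 0 → 1: weight = 11, length = 2, mean = 11/2 ≈ 5.500
Minimum mean = 1.000, attained e.g. along the cycle 1 → 1 with weight 1 and length 1. So λ(A) = 1/1 = 1.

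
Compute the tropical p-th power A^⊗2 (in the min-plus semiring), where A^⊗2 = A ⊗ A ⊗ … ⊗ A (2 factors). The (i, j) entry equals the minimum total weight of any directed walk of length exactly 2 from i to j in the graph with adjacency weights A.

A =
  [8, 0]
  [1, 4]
A^⊗2 =
  [1, 4]
  [5, 1]

Each entry (A^⊗2)_ij equals the minimum over all length-2 walks i = v_0 → v_1 → … → v_2 = j of Σ_t A[v_t][v_{t+1}]. For example, for (i, j) = (0, 1) we minimise over 2 possible intermediate vertex sequences; the minimum is 4, attained along the walk 0 → 1 → 1.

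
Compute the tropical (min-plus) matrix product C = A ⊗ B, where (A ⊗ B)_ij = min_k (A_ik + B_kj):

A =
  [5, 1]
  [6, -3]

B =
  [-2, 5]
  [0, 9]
A ⊗ B =
  [1, 10]
  [-3, 6]

Apply the min-plus product entry-by-entry:
  C[0][0] = min over k of (A[0][0] + B[0][0] = 5 + -2 = 3, A[0][1] + B[1][0] = 1 + 0 = 1) = 1 (attained at k = 1)
  C[0][1] = min over k of (A[0][0] + B[0][1] = 5 + 5 = 10, A[0][1] + B[1][1] = 1 + 9 = 10) = 10 (attained at k = 0)
  C[1][0] = min over k of (A[1][0] + B[0][0] = 6 + -2 = 4, A[1][1] + B[1][0] = -3 + 0 = -3) = -3 (attained at k = 1)
  C[1][1] = min over k of (A[1][0] + B[0][1] = 6 + 5 = 11, A[1][1] + B[1][1] = -3 + 9 = 6) = 6 (attained at k = 1)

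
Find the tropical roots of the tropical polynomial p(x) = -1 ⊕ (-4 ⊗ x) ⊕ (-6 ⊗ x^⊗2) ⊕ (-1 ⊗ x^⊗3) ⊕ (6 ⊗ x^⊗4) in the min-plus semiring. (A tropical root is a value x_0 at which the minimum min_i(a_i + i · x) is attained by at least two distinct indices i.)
Roots: {-7, -5, 2, 3}

Each tropical root is a break point of the lower envelope of the lines y = a_i + i · x (there are 5 lines, with slopes 0, 1, ..., 4). Only the lines that attain the minimum somewhere contribute to roots; other lines are dominated. Here the surviving (envelope) indices are i = 4, i = 3, i = 2, i = 1, i = 0.
Intersections between consecutive envelope lines give the roots: for adjacent envelope indices i < j the intersection is x = (a_i − a_j) / (j − i). Reading off the sorted break points: {-7, -5, 2, 3}.
Verification: at each break x_0, at least two indices attain the minimum of min_i(a_i + i · x_0).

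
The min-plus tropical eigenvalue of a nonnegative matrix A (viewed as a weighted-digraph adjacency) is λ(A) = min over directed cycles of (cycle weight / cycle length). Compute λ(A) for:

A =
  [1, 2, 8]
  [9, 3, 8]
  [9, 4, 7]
λ(A) = 1

Enumerate directed cycles and compute their means (weight / length). Sample:
  cycle 0 → 0: weight = 1, length = 1, mean = 1/1 ≈ 1.000
  cycle 1 → 1: weight = 3, length = 1, mean = 3/1 ≈ 3.000
  cycle 2 → 2: weight = 7, length = 1, mean = 7/1 ≈ 7.000
  cycle 0 → 1 → 0: weight = 11, length = 2, mean = 11/2 ≈ 5.500
  cycle 0 → 2 → 0: weight = 17, length = 2, mean = 17/2 ≈ 8.500
  cycle 1 → 0 → 1: weight = 11, length = 2, mean = 11/2 ≈ 5.500
Minimum mean = 1.000, attained e.g. along the cycle 0 → 0 with weight 1 and length 1. So λ(A) = 1/1 = 1.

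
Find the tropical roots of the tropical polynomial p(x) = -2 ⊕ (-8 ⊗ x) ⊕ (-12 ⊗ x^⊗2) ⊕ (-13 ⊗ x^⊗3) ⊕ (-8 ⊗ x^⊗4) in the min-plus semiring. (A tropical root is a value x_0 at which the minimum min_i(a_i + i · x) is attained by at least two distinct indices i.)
Roots: {-5, 1, 4, 6}

Each tropical root is a break point of the lower envelope of the lines y = a_i + i · x (there are 5 lines, with slopes 0, 1, ..., 4). Only the lines that attain the minimum somewhere contribute to roots; other lines are dominated. Here the surviving (envelope) indices are i = 4, i = 3, i = 2, i = 1, i = 0.
Intersections between consecutive envelope lines give the roots: for adjacent envelope indices i < j the intersection is x = (a_i − a_j) / (j − i). Reading off the sorted break points: {-5, 1, 4, 6}.
Verification: at each break x_0, at least two indices attain the minimum of min_i(a_i + i · x_0).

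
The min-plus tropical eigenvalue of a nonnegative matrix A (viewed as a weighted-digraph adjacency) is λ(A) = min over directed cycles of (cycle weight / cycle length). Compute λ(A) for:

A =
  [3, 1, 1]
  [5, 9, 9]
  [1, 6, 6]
λ(A) = 1

Enumerate directed cycles and compute their means (weight / length). Sample:
  cycle 0 → 0: weight = 3, length = 1, mean = 3/1 ≈ 3.000
  cycle 1 → 1: weight = 9, length = 1, mean = 9/1 ≈ 9.000
  cycle 2 → 2: weight = 6, length = 1, mean = 6/1 ≈ 6.000
  cycle 0 → 1 → 0: weight = 6, length = 2, mean = 6/2 ≈ 3.000
  cycle 0 → 2 → 0: weight = 2, length = 2, mean = 2/2 ≈ 1.000
  cycle 1 → 0 → 1: weight = 6, length = 2, mean = 6/2 ≈ 3.000
Minimum mean = 1.000, attained e.g. along the cycle 0 → 2 → 0 with weight 2 and length 2. So λ(A) = 2/2 = 1.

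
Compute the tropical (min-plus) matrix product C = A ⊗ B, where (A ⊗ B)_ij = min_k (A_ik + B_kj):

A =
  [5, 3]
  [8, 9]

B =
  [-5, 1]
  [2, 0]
A ⊗ B =
  [0, 3]
  [3, 9]

Apply the min-plus product entry-by-entry:
  C[0][0] = min over k of (A[0][0] + B[0][0] = 5 + -5 = 0, A[0][1] + B[1][0] = 3 + 2 = 5) = 0 (attained at k = 0)
  C[0][1] = min over k of (A[0][0] + B[0][1] = 5 + 1 = 6, A[0][1] + B[1][1] = 3 + 0 = 3) = 3 (attained at k = 1)
  C[1][0] = min over k of (A[1][0] + B[0][0] = 8 + -5 = 3, A[1][1] + B[1][0] = 9 + 2 = 11) = 3 (attained at k = 0)
  C[1][1] = min over k of (A[1][0] + B[0][1] = 8 + 1 = 9, A[1][1] + B[1][1] = 9 + 0 = 9) = 9 (attained at k = 0)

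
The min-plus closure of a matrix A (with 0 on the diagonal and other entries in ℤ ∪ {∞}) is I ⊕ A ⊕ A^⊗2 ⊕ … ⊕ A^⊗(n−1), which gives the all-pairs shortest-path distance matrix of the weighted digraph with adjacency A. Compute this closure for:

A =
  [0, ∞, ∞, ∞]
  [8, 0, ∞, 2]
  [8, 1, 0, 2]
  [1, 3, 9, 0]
Closure =
  [0, ∞, ∞, ∞]
  [3, 0, 11, 2]
  [3, 1, 0, 2]
  [1, 3, 9, 0]

This is the Floyd-Warshall all-pairs shortest-path computation. For each intermediate vertex k = 0, 1, …, 3, update dist[i][j] ← min(dist[i][j], dist[i][k] + dist[k][j]). The final matrix gives, for each (i, j), the minimum total weight of any directed path from i to j (possibly empty when i = j).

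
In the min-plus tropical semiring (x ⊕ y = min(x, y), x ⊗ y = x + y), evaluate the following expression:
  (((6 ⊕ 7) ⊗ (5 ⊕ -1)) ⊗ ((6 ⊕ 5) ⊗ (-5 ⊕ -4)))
(((6 ⊕ 7) ⊗ (5 ⊕ -1)) ⊗ ((6 ⊕ 5) ⊗ (-5 ⊕ -4))) = 5

Expand innermost to outermost. Recall ⊕ takes the minimum of its arguments and ⊗ takes their sum. Working out the expression (((6 ⊕ 7) ⊗ (5 ⊕ -1)) ⊗ ((6 ⊕ 5) ⊗ (-5 ⊕ -4))) gives 5.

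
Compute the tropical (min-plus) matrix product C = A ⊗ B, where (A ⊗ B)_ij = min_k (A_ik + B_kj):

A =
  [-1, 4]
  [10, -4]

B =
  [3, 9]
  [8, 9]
A ⊗ B =
  [2, 8]
  [4, 5]

Apply the min-plus product entry-by-entry:
  C[0][0] = min over k of (A[0][0] + B[0][0] = -1 + 3 = 2, A[0][1] + B[1][0] = 4 + 8 = 12) = 2 (attained at k = 0)
  C[0][1] = min over k of (A[0][0] + B[0][1] = -1 + 9 = 8, A[0][1] + B[1][1] = 4 + 9 = 13) = 8 (attained at k = 0)
  C[1][0] = min over k of (A[1][0] + B[0][0] = 10 + 3 = 13, A[1][1] + B[1][0] = -4 + 8 = 4) = 4 (attained at k = 1)
  C[1][1] = min over k of (A[1][0] + B[0][1] = 10 + 9 = 19, A[1][1] + B[1][1] = -4 + 9 = 5) = 5 (attained at k = 1)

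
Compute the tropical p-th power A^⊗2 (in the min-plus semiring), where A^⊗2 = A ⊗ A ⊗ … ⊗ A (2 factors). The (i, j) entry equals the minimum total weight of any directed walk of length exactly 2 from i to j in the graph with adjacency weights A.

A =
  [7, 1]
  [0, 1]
A^⊗2 =
  [1, 2]
  [1, 1]

Each entry (A^⊗2)_ij equals the minimum over all length-2 walks i = v_0 → v_1 → … → v_2 = j of Σ_t A[v_t][v_{t+1}]. For example, for (i, j) = (0, 1) we minimise over 2 possible intermediate vertex sequences; the minimum is 2, attained along the walk 0 → 1 → 1.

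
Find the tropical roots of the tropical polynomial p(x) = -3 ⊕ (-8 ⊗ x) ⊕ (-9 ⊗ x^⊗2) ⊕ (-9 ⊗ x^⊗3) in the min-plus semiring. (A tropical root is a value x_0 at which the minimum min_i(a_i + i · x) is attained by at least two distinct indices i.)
Roots: {0, 1, 5}

Each tropical root is a break point of the lower envelope of the lines y = a_i + i · x (there are 4 lines, with slopes 0, 1, ..., 3). Only the lines that attain the minimum somewhere contribute to roots; other lines are dominated. Here the surviving (envelope) indices are i = 3, i = 2, i = 1, i = 0.
Intersections between consecutive envelope lines give the roots: for adjacent envelope indices i < j the intersection is x = (a_i − a_j) / (j − i). Reading off the sorted break points: {0, 1, 5}.
Verification: at each break x_0, at least two indices attain the minimum of min_i(a_i + i · x_0).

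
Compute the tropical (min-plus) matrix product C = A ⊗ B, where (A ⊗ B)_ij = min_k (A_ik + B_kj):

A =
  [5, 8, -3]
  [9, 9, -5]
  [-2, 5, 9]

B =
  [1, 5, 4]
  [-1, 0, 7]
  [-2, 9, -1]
A ⊗ B =
  [-5, 6, -4]
  [-7, 4, -6]
  [-1, 3, 2]

Apply the min-plus product entry-by-entry:
  C[0][0] = min over k of (A[0][0] + B[0][0] = 5 + 1 = 6, A[0][1] + B[1][0] = 8 + -1 = 7, A[0][2] + B[2][0] = -3 + -2 = -5) = -5 (attained at k = 2)
  C[0][1] = min over k of (A[0][0] + B[0][1] = 5 + 5 = 10, A[0][1] + B[1][1] = 8 + 0 = 8, A[0][2] + B[2][1] = -3 + 9 = 6) = 6 (attained at k = 2)
  C[0][2] = min over k of (A[0][0] + B[0][2] = 5 + 4 = 9, A[0][1] + B[1][2] = 8 + 7 = 15, A[0][2] + B[2][2] = -3 + -1 = -4) = -4 (attained at k = 2)
  C[1][0] = min over k of (A[1][0] + B[0][0] = 9 + 1 = 10, A[1][1] + B[1][0] = 9 + -1 = 8, A[1][2] + B[2][0] = -5 + -2 = -7) = -7 (attained at k = 2)
  C[1][1] = min over k of (A[1][0] + B[0][1] = 9 + 5 = 14, A[1][1] + B[1][1] = 9 + 0 = 9, A[1][2] + B[2][1] = -5 + 9 = 4) = 4 (attained at k = 2)
  C[1][2] = min over k of (A[1][0] + B[0][2] = 9 + 4 = 13, A[1][1] + B[1][2] = 9 + 7 = 16, A[1][2] + B[2][2] = -5 + -1 = -6) = -6 (attained at k = 2)
  C[2][0] = min over k of (A[2][0] + B[0][0] = -2 + 1 = -1, A[2][1] + B[1][0] = 5 + -1 = 4, A[2][2] + B[2][0] = 9 + -2 = 7) = -1 (attained at k = 0)
  C[2][1] = min over k of (A[2][0] + B[0][1] = -2 + 5 = 3, A[2][1] + B[1][1] = 5 + 0 = 5, A[2][2] + B[2][1] = 9 + 9 = 18) = 3 (attained at k = 0)
  C[2][2] = min over k of (A[2][0] + B[0][2] = -2 + 4 = 2, A[2][1] + B[1][2] = 5 + 7 = 12, A[2][2] + B[2][2] = 9 + -1 = 8) = 2 (attained at k = 0)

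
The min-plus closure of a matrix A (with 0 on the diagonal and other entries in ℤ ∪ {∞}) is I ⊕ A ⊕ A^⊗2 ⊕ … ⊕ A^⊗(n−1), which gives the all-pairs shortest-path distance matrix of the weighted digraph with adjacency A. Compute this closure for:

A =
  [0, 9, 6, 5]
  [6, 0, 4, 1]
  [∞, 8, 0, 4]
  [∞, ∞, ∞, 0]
Closure =
  [0, 9, 6, 5]
  [6, 0, 4, 1]
  [14, 8, 0, 4]
  [∞, ∞, ∞, 0]

This is the Floyd-Warshall all-pairs shortest-path computation. For each intermediate vertex k = 0, 1, …, 3, update dist[i][j] ← min(dist[i][j], dist[i][k] + dist[k][j]). The final matrix gives, for each (i, j), the minimum total weight of any directed path from i to j (possibly empty when i = j).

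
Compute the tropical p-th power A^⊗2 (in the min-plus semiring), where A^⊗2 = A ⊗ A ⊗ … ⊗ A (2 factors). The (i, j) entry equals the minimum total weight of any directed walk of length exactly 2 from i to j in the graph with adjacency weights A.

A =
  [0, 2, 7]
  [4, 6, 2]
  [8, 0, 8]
A^⊗2 =
  [0, 2, 4]
  [4, 2, 8]
  [4, 6, 2]

Each entry (A^⊗2)_ij equals the minimum over all length-2 walks i = v_0 → v_1 → … → v_2 = j of Σ_t A[v_t][v_{t+1}]. For example, for (i, j) = (0, 2) we minimise over 3 possible intermediate vertex sequences; the minimum is 4, attained along the walk 0 → 1 → 2.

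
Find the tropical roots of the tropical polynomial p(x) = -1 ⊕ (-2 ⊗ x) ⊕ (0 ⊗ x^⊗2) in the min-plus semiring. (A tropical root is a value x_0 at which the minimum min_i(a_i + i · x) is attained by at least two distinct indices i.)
Roots: {-2, 1}

Each tropical root is a break point of the lower envelope of the lines y = a_i + i · x (there are 3 lines, with slopes 0, 1, ..., 2). Only the lines that attain the minimum somewhere contribute to roots; other lines are dominated. Here the surviving (envelope) indices are i = 2, i = 1, i = 0.
Intersections between consecutive envelope lines give the roots: for adjacent envelope indices i < j the intersection is x = (a_i − a_j) / (j − i). Reading off the sorted break points: {-2, 1}.
Verification: at each break x_0, at least two indices attain the minimum of min_i(a_i + i · x_0).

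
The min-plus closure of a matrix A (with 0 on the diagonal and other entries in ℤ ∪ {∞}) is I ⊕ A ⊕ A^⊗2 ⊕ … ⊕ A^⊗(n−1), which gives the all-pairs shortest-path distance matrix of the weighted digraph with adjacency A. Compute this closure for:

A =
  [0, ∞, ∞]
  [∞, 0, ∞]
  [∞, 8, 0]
Closure =
  [0, ∞, ∞]
  [∞, 0, ∞]
  [∞, 8, 0]

This is the Floyd-Warshall all-pairs shortest-path computation. For each intermediate vertex k = 0, 1, …, 2, update dist[i][j] ← min(dist[i][j], dist[i][k] + dist[k][j]). The final matrix gives, for each (i, j), the minimum total weight of any directed path from i to j (possibly empty when i = j).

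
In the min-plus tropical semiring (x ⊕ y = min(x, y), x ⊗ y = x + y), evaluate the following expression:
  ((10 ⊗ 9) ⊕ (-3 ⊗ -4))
((10 ⊗ 9) ⊕ (-3 ⊗ -4)) = -7

Expand innermost to outermost. Recall ⊕ takes the minimum of its arguments and ⊗ takes their sum. Working out the expression ((10 ⊗ 9) ⊕ (-3 ⊗ -4)) gives -7.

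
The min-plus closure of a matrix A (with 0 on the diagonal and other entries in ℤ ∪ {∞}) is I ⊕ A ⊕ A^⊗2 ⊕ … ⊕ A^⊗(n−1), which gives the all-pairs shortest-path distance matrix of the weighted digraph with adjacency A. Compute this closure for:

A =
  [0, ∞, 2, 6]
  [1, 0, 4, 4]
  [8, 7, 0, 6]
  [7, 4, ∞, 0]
Closure =
  [0, 9, 2, 6]
  [1, 0, 3, 4]
  [8, 7, 0, 6]
  [5, 4, 7, 0]

This is the Floyd-Warshall all-pairs shortest-path computation. For each intermediate vertex k = 0, 1, …, 3, update dist[i][j] ← min(dist[i][j], dist[i][k] + dist[k][j]). The final matrix gives, for each (i, j), the minimum total weight of any directed path from i to j (possibly empty when i = j).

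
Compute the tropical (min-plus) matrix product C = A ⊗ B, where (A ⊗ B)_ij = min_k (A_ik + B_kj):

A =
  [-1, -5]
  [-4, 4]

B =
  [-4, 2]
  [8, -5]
A ⊗ B =
  [-5, -10]
  [-8, -2]

Apply the min-plus product entry-by-entry:
  C[0][0] = min over k of (A[0][0] + B[0][0] = -1 + -4 = -5, A[0][1] + B[1][0] = -5 + 8 = 3) = -5 (attained at k = 0)
  C[0][1] = min over k of (A[0][0] + B[0][1] = -1 + 2 = 1, A[0][1] + B[1][1] = -5 + -5 = -10) = -10 (attained at k = 1)
  C[1][0] = min over k of (A[1][0] + B[0][0] = -4 + -4 = -8, A[1][1] + B[1][0] = 4 + 8 = 12) = -8 (attained at k = 0)
  C[1][1] = min over k of (A[1][0] + B[0][1] = -4 + 2 = -2, A[1][1] + B[1][1] = 4 + -5 = -1) = -2 (attained at k = 0)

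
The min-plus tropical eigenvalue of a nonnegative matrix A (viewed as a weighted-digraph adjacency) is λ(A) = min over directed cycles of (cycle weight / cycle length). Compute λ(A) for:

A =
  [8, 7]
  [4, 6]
λ(A) = 11/2

Enumerate directed cycles and compute their means (weight / length). Sample:
  cycle 0 → 0: weight = 8, length = 1, mean = 8/1 ≈ 8.000
  cycle 1 → 1: weight = 6, length = 1, mean = 6/1 ≈ 6.000
  cycle 0 → 1 → 0: weight = 11, length = 2, mean = 11/2 ≈ 5.500
  cycle 1 → 0 → 1: weight = 11, length = 2, mean = 11/2 ≈ 5.500
Minimum mean = 5.500, attained e.g. along the cycle 0 → 1 → 0 with weight 11 and length 2. So λ(A) = 11/2 = 11/2.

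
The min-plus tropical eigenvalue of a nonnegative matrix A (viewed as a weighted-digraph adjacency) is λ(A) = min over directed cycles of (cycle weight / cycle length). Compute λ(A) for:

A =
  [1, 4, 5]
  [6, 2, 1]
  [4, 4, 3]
λ(A) = 1

Enumerate directed cycles and compute their means (weight / length). Sample:
  cycle 0 → 0: weight = 1, length = 1, mean = 1/1 ≈ 1.000
  cycle 1 → 1: weight = 2, length = 1, mean = 2/1 ≈ 2.000
  cycle 2 → 2: weight = 3, length = 1, mean = 3/1 ≈ 3.000
  cycle 0 → 1 → 0: weight = 10, length = 2, mean = 10/2 ≈ 5.000
  cycle 0 → 2 → 0: weight = 9, length = 2, mean = 9/2 ≈ 4.500
  cycle 1 → 0 → 1: weight = 10, length = 2, mean = 10/2 ≈ 5.000
Minimum mean = 1.000, attained e.g. along the cycle 0 → 0 with weight 1 and length 1. So λ(A) = 1/1 = 1.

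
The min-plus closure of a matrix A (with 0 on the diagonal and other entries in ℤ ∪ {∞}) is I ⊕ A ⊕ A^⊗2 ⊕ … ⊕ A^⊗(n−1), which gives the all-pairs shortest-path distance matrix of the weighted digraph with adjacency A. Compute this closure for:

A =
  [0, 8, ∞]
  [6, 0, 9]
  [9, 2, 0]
Closure =
  [0, 8, 17]
  [6, 0, 9]
  [8, 2, 0]

This is the Floyd-Warshall all-pairs shortest-path computation. For each intermediate vertex k = 0, 1, …, 2, update dist[i][j] ← min(dist[i][j], dist[i][k] + dist[k][j]). The final matrix gives, for each (i, j), the minimum total weight of any directed path from i to j (possibly empty when i = j).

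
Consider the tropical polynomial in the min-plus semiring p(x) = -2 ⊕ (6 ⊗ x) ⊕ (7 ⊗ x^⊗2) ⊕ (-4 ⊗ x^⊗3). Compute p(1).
p(1) = -2

A tropical monomial a ⊗ x^⊗i evaluates to a + i · x. Evaluating each term at x = 1:
  Term 0 contributes -2 + 0 · 1 = -2
  Term 1 contributes 6 + 1 · 1 = 7
  Term 2 contributes 7 + 2 · 1 = 9
  Term 3 contributes -4 + 3 · 1 = -1
p(1) = ⊕ of these = min[-2, 7, 9, -1] = -2.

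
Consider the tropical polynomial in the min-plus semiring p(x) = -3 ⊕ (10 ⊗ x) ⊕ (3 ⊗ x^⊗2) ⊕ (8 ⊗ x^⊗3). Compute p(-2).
p(-2) = -3

A tropical monomial a ⊗ x^⊗i evaluates to a + i · x. Evaluating each term at x = -2:
  Term 0 contributes -3 + 0 · -2 = -3
  Term 1 contributes 10 + 1 · -2 = 8
  Term 2 contributes 3 + 2 · -2 = -1
  Term 3 contributes 8 + 3 · -2 = 2
p(-2) = ⊕ of these = min[-3, 8, -1, 2] = -3.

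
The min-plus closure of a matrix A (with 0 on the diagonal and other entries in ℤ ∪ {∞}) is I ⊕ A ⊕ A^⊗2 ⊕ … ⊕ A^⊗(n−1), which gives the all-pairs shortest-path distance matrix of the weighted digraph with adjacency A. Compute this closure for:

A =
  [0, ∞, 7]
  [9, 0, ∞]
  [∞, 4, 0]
Closure =
  [0, 11, 7]
  [9, 0, 16]
  [13, 4, 0]

This is the Floyd-Warshall all-pairs shortest-path computation. For each intermediate vertex k = 0, 1, …, 2, update dist[i][j] ← min(dist[i][j], dist[i][k] + dist[k][j]). The final matrix gives, for each (i, j), the minimum total weight of any directed path from i to j (possibly empty when i = j).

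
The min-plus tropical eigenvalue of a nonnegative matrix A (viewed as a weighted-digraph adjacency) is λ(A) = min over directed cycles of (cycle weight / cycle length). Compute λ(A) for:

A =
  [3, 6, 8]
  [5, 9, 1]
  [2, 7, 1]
λ(A) = 1

Enumerate directed cycles and compute their means (weight / length). Sample:
  cycle 0 → 0: weight = 3, length = 1, mean = 3/1 ≈ 3.000
  cycle 1 → 1: weight = 9, length = 1, mean = 9/1 ≈ 9.000
  cycle 2 → 2: weight = 1, length = 1, mean = 1/1 ≈ 1.000
  cycle 0 → 1 → 0: weight = 11, length = 2, mean = 11/2 ≈ 5.500
  cycle 0 → 2 → 0: weight = 10, length = 2, mean = 10/2 ≈ 5.000
  cycle 1 → 0 → 1: weight = 11, length = 2, mean = 11/2 ≈ 5.500
Minimum mean = 1.000, attained e.g. along the cycle 2 → 2 with weight 1 and length 1. So λ(A) = 1/1 = 1.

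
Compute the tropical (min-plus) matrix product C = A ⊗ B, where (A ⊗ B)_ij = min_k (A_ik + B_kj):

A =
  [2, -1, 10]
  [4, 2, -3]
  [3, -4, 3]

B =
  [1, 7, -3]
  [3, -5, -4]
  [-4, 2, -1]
A ⊗ B =
  [2, -6, -5]
  [-7, -3, -4]
  [-1, -9, -8]

Apply the min-plus product entry-by-entry:
  C[0][0] = min over k of (A[0][0] + B[0][0] = 2 + 1 = 3, A[0][1] + B[1][0] = -1 + 3 = 2, A[0][2] + B[2][0] = 10 + -4 = 6) = 2 (attained at k = 1)
  C[0][1] = min over k of (A[0][0] + B[0][1] = 2 + 7 = 9, A[0][1] + B[1][1] = -1 + -5 = -6, A[0][2] + B[2][1] = 10 + 2 = 12) = -6 (attained at k = 1)
  C[0][2] = min over k of (A[0][0] + B[0][2] = 2 + -3 = -1, A[0][1] + B[1][2] = -1 + -4 = -5, A[0][2] + B[2][2] = 10 + -1 = 9) = -5 (attained at k = 1)
  C[1][0] = min over k of (A[1][0] + B[0][0] = 4 + 1 = 5, A[1][1] + B[1][0] = 2 + 3 = 5, A[1][2] + B[2][0] = -3 + -4 = -7) = -7 (attained at k = 2)
  C[1][1] = min over k of (A[1][0] + B[0][1] = 4 + 7 = 11, A[1][1] + B[1][1] = 2 + -5 = -3, A[1][2] + B[2][1] = -3 + 2 = -1) = -3 (attained at k = 1)
  C[1][2] = min over k of (A[1][0] + B[0][2] = 4 + -3 = 1, A[1][1] + B[1][2] = 2 + -4 = -2, A[1][2] + B[2][2] = -3 + -1 = -4) = -4 (attained at k = 2)
  C[2][0] = min over k of (A[2][0] + B[0][0] = 3 + 1 = 4, A[2][1] + B[1][0] = -4 + 3 = -1, A[2][2] + B[2][0] = 3 + -4 = -1) = -1 (attained at k = 1)
  C[2][1] = min over k of (A[2][0] + B[0][1] = 3 + 7 = 10, A[2][1] + B[1][1] = -4 + -5 = -9, A[2][2] + B[2][1] = 3 + 2 = 5) = -9 (attained at k = 1)
  C[2][2] = min over k of (A[2][0] + B[0][2] = 3 + -3 = 0, A[2][1] + B[1][2] = -4 + -4 = -8, A[2][2] + B[2][2] = 3 + -1 = 2) = -8 (attained at k = 1)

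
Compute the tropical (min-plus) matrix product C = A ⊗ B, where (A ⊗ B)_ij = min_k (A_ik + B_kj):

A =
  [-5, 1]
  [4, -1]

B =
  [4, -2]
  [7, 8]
A ⊗ B =
  [-1, -7]
  [6, 2]

Apply the min-plus product entry-by-entry:
  C[0][0] = min over k of (A[0][0] + B[0][0] = -5 + 4 = -1, A[0][1] + B[1][0] = 1 + 7 = 8) = -1 (attained at k = 0)
  C[0][1] = min over k of (A[0][0] + B[0][1] = -5 + -2 = -7, A[0][1] + B[1][1] = 1 + 8 = 9) = -7 (attained at k = 0)
  C[1][0] = min over k of (A[1][0] + B[0][0] = 4 + 4 = 8, A[1][1] + B[1][0] = -1 + 7 = 6) = 6 (attained at k = 1)
  C[1][1] = min over k of (A[1][0] + B[0][1] = 4 + -2 = 2, A[1][1] + B[1][1] = -1 + 8 = 7) = 2 (attained at k = 0)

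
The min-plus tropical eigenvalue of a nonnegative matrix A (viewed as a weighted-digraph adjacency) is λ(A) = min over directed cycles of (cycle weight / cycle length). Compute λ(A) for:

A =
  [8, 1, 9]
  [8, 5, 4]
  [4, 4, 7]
λ(A) = 3

Enumerate directed cycles and compute their means (weight / length). Sample:
  cycle 0 → 0: weight = 8, length = 1, mean = 8/1 ≈ 8.000
  cycle 1 → 1: weight = 5, length = 1, mean = 5/1 ≈ 5.000
  cycle 2 → 2: weight = 7, length = 1, mean = 7/1 ≈ 7.000
  cycle 0 → 1 → 0: weight = 9, length = 2, mean = 9/2 ≈ 4.500
  cycle 0 → 2 → 0: weight = 13, length = 2, mean = 13/2 ≈ 6.500
  cycle 1 → 0 → 1: weight = 9, length = 2, mean = 9/2 ≈ 4.500
Minimum mean = 3.000, attained e.g. along the cycle 0 → 1 → 2 → 0 with weight 9 and length 3. So λ(A) = 9/3 = 3.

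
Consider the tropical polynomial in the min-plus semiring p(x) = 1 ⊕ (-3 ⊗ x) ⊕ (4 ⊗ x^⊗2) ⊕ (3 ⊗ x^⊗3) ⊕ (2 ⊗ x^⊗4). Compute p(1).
p(1) = -2

A tropical monomial a ⊗ x^⊗i evaluates to a + i · x. Evaluating each term at x = 1:
  Term 0 contributes 1 + 0 · 1 = 1
  Term 1 contributes -3 + 1 · 1 = -2
  Term 2 contributes 4 + 2 · 1 = 6
  Term 3 contributes 3 + 3 · 1 = 6
  Term 4 contributes 2 + 4 · 1 = 6
p(1) = ⊕ of these = min[1, -2, 6, 6, 6] = -2.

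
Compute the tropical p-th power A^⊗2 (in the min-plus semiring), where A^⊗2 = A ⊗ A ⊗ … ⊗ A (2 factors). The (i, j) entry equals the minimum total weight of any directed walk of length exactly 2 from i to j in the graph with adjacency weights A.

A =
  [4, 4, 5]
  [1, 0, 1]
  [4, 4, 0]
A^⊗2 =
  [5, 4, 5]
  [1, 0, 1]
  [4, 4, 0]

Each entry (A^⊗2)_ij equals the minimum over all length-2 walks i = v_0 → v_1 → … → v_2 = j of Σ_t A[v_t][v_{t+1}]. For example, for (i, j) = (0, 2) we minimise over 3 possible intermediate vertex sequences; the minimum is 5, attained along the walk 0 → 1 → 2.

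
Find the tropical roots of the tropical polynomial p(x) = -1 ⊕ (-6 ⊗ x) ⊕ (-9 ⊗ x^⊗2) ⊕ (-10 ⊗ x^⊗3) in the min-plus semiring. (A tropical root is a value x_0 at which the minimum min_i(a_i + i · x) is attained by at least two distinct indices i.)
Roots: {1, 3, 5}

Each tropical root is a break point of the lower envelope of the lines y = a_i + i · x (there are 4 lines, with slopes 0, 1, ..., 3). Only the lines that attain the minimum somewhere contribute to roots; other lines are dominated. Here the surviving (envelope) indices are i = 3, i = 2, i = 1, i = 0.
Intersections between consecutive envelope lines give the roots: for adjacent envelope indices i < j the intersection is x = (a_i − a_j) / (j − i). Reading off the sorted break points: {1, 3, 5}.
Verification: at each break x_0, at least two indices attain the minimum of min_i(a_i + i · x_0).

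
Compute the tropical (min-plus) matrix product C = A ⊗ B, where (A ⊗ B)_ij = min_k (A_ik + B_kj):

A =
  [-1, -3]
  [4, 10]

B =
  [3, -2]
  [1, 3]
A ⊗ B =
  [-2, -3]
  [7, 2]

Apply the min-plus product entry-by-entry:
  C[0][0] = min over k of (A[0][0] + B[0][0] = -1 + 3 = 2, A[0][1] + B[1][0] = -3 + 1 = -2) = -2 (attained at k = 1)
  C[0][1] = min over k of (A[0][0] + B[0][1] = -1 + -2 = -3, A[0][1] + B[1][1] = -3 + 3 = 0) = -3 (attained at k = 0)
  C[1][0] = min over k of (A[1][0] + B[0][0] = 4 + 3 = 7, A[1][1] + B[1][0] = 10 + 1 = 11) = 7 (attained at k = 0)
  C[1][1] = min over k of (A[1][0] + B[0][1] = 4 + -2 = 2, A[1][1] + B[1][1] = 10 + 3 = 13) = 2 (attained at k = 0)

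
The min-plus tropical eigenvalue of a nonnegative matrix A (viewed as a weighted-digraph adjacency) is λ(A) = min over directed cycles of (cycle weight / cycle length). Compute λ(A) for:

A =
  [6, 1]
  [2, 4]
λ(A) = 3/2

Enumerate directed cycles and compute their means (weight / length). Sample:
  cycle 0 → 0: weight = 6, length = 1, mean = 6/1 ≈ 6.000
  cycle 1 → 1: weight = 4, length = 1, mean = 4/1 ≈ 4.000
  cycle 0 → 1 → 0: weight = 3, length = 2, mean = 3/2 ≈ 1.500
  cycle 1 → 0 → 1: weight = 3, length = 2, mean = 3/2 ≈ 1.500
Minimum mean = 1.500, attained e.g. along the cycle 0 → 1 → 0 with weight 3 and length 2. So λ(A) = 3/2 = 3/2.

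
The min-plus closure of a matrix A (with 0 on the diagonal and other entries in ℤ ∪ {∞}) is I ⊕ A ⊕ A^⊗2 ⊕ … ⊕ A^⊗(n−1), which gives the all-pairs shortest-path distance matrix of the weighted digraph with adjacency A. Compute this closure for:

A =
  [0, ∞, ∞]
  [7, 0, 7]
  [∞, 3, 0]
Closure =
  [0, ∞, ∞]
  [7, 0, 7]
  [10, 3, 0]

This is the Floyd-Warshall all-pairs shortest-path computation. For each intermediate vertex k = 0, 1, …, 2, update dist[i][j] ← min(dist[i][j], dist[i][k] + dist[k][j]). The final matrix gives, for each (i, j), the minimum total weight of any directed path from i to j (possibly empty when i = j).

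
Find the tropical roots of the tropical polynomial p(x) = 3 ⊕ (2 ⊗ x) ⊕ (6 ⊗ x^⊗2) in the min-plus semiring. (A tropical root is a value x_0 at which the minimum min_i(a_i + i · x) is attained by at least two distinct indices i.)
Roots: {-4, 1}

Each tropical root is a break point of the lower envelope of the lines y = a_i + i · x (there are 3 lines, with slopes 0, 1, ..., 2). Only the lines that attain the minimum somewhere contribute to roots; other lines are dominated. Here the surviving (envelope) indices are i = 2, i = 1, i = 0.
Intersections between consecutive envelope lines give the roots: for adjacent envelope indices i < j the intersection is x = (a_i − a_j) / (j − i). Reading off the sorted break points: {-4, 1}.
Verification: at each break x_0, at least two indices attain the minimum of min_i(a_i + i · x_0).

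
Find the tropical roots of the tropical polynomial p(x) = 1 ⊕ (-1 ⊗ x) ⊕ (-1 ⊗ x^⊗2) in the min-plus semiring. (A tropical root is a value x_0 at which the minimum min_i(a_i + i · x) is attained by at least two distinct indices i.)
Roots: {0, 2}

Each tropical root is a break point of the lower envelope of the lines y = a_i + i · x (there are 3 lines, with slopes 0, 1, ..., 2). Only the lines that attain the minimum somewhere contribute to roots; other lines are dominated. Here the surviving (envelope) indices are i = 2, i = 1, i = 0.
Intersections between consecutive envelope lines give the roots: for adjacent envelope indices i < j the intersection is x = (a_i − a_j) / (j − i). Reading off the sorted break points: {0, 2}.
Verification: at each break x_0, at least two indices attain the minimum of min_i(a_i + i · x_0).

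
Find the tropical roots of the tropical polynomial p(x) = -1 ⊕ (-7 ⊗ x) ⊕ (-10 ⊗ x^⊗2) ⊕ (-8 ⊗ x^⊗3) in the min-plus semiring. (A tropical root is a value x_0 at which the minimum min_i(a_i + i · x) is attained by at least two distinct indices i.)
Roots: {-2, 3, 6}

Each tropical root is a break point of the lower envelope of the lines y = a_i + i · x (there are 4 lines, with slopes 0, 1, ..., 3). Only the lines that attain the minimum somewhere contribute to roots; other lines are dominated. Here the surviving (envelope) indices are i = 3, i = 2, i = 1, i = 0.
Intersections between consecutive envelope lines give the roots: for adjacent envelope indices i < j the intersection is x = (a_i − a_j) / (j − i). Reading off the sorted break points: {-2, 3, 6}.
Verification: at each break x_0, at least two indices attain the minimum of min_i(a_i + i · x_0).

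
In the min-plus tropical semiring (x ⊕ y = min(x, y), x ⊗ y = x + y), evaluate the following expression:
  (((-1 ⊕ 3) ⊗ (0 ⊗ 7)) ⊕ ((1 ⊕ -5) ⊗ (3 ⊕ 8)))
(((-1 ⊕ 3) ⊗ (0 ⊗ 7)) ⊕ ((1 ⊕ -5) ⊗ (3 ⊕ 8))) = -2

Expand innermost to outermost. Recall ⊕ takes the minimum of its arguments and ⊗ takes their sum. Working out the expression (((-1 ⊕ 3) ⊗ (0 ⊗ 7)) ⊕ ((1 ⊕ -5) ⊗ (3 ⊕ 8))) gives -2.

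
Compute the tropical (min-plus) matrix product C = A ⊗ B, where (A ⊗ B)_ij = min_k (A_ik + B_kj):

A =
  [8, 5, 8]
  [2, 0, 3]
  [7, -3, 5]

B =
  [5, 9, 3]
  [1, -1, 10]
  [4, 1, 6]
A ⊗ B =
  [6, 4, 11]
  [1, -1, 5]
  [-2, -4, 7]

Apply the min-plus product entry-by-entry:
  C[0][0] = min over k of (A[0][0] + B[0][0] = 8 + 5 = 13, A[0][1] + B[1][0] = 5 + 1 = 6, A[0][2] + B[2][0] = 8 + 4 = 12) = 6 (attained at k = 1)
  C[0][1] = min over k of (A[0][0] + B[0][1] = 8 + 9 = 17, A[0][1] + B[1][1] = 5 + -1 = 4, A[0][2] + B[2][1] = 8 + 1 = 9) = 4 (attained at k = 1)
  C[0][2] = min over k of (A[0][0] + B[0][2] = 8 + 3 = 11, A[0][1] + B[1][2] = 5 + 10 = 15, A[0][2] + B[2][2] = 8 + 6 = 14) = 11 (attained at k = 0)
  C[1][0] = min over k of (A[1][0] + B[0][0] = 2 + 5 = 7, A[1][1] + B[1][0] = 0 + 1 = 1, A[1][2] + B[2][0] = 3 + 4 = 7) = 1 (attained at k = 1)
  C[1][1] = min over k of (A[1][0] + B[0][1] = 2 + 9 = 11, A[1][1] + B[1][1] = 0 + -1 = -1, A[1][2] + B[2][1] = 3 + 1 = 4) = -1 (attained at k = 1)
  C[1][2] = min over k of (A[1][0] + B[0][2] = 2 + 3 = 5, A[1][1] + B[1][2] = 0 + 10 = 10, A[1][2] + B[2][2] = 3 + 6 = 9) = 5 (attained at k = 0)
  C[2][0] = min over k of (A[2][0] + B[0][0] = 7 + 5 = 12, A[2][1] + B[1][0] = -3 + 1 = -2, A[2][2] + B[2][0] = 5 + 4 = 9) = -2 (attained at k = 1)
  C[2][1] = min over k of (A[2][0] + B[0][1] = 7 + 9 = 16, A[2][1] + B[1][1] = -3 + -1 = -4, A[2][2] + B[2][1] = 5 + 1 = 6) = -4 (attained at k = 1)
  C[2][2] = min over k of (A[2][0] + B[0][2] = 7 + 3 = 10, A[2][1] + B[1][2] = -3 + 10 = 7, A[2][2] + B[2][2] = 5 + 6 = 11) = 7 (attained at k = 1)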